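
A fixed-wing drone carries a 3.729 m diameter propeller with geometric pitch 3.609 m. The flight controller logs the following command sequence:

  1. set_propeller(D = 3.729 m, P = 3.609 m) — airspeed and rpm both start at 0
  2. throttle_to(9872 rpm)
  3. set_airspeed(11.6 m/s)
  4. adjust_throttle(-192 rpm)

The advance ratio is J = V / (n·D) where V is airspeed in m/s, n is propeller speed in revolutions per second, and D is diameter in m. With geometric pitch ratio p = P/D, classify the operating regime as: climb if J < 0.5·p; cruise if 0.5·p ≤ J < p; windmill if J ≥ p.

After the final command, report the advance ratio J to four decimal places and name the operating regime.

J = 0.0193, regime = climb

set_propeller: D = 3.729 m, P = 3.609 m (p = P/D = 0.967820); state ← (V=0, rpm=0)
throttle_to(9872): rpm ← 9872
set_airspeed(11.6): V ← 11.6 m/s
adjust_throttle(-192): rpm ← 9872 -192 = 9680
final state: V = 11.6 m/s, rpm = 9680 → n = rpm/60 = 161.333333 rev/s
J = V / (n·D) = 11.6 / (161.333333 × 3.729) = 0.019282
regime bands: climb J<0.4839 | cruise [0.4839, 0.9678) | windmill J≥0.9678
J = 0.0193 → climb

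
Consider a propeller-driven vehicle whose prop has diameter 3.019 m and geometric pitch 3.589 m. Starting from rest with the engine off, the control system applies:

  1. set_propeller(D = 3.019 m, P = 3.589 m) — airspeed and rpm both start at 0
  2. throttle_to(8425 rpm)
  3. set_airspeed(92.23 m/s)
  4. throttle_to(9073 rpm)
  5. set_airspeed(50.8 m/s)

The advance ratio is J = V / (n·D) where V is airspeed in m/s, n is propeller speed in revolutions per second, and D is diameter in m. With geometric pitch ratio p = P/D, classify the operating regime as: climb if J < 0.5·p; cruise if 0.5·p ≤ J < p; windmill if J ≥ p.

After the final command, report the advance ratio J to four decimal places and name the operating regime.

set_propeller: D = 3.019 m, P = 3.589 m (p = P/D = 1.188804); state ← (V=0, rpm=0)
throttle_to(8425): rpm ← 8425
set_airspeed(92.23): V ← 92.23 m/s
throttle_to(9073): rpm ← 9073
set_airspeed(50.8): V ← 50.8 m/s
final state: V = 50.8 m/s, rpm = 9073 → n = rpm/60 = 151.216667 rev/s
J = V / (n·D) = 50.8 / (151.216667 × 3.019) = 0.111276
regime bands: climb J<0.5944 | cruise [0.5944, 1.1888) | windmill J≥1.1888
J = 0.1113 → climb

J = 0.1113, regime = climb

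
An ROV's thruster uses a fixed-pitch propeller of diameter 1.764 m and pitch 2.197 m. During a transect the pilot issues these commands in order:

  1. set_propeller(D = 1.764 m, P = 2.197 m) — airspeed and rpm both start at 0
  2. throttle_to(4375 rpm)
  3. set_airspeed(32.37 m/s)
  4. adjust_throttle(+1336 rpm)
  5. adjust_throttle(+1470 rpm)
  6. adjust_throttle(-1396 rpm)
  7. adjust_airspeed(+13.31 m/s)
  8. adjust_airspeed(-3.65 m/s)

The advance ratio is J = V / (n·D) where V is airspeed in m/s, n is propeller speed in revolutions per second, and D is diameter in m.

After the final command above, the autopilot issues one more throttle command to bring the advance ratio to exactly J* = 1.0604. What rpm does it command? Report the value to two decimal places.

set_propeller: D = 1.764 m, P = 2.197 m (p = P/D = 1.245465); state ← (V=0, rpm=0)
throttle_to(4375): rpm ← 4375
set_airspeed(32.37): V ← 32.37 m/s
adjust_throttle(+1336): rpm ← 4375 +1336 = 5711
adjust_throttle(+1470): rpm ← 5711 +1470 = 7181
adjust_throttle(-1396): rpm ← 7181 -1396 = 5785
adjust_airspeed(+13.31): V ← 32.37 +13.31 = 45.68 m/s
adjust_airspeed(-3.65): V ← 45.68 -3.65 = 42.03 m/s
final state: V = 42.03 m/s, rpm = 5785 → n = rpm/60 = 96.416667 rev/s
target J* = 1.0604; solve J* = V/(n·D) for n: n = V/(J*·D) = 42.03/(1.0604 × 1.764) = 22.469380 rev/s
rpm = 60·n = 1348.162803

rpm = 1348.16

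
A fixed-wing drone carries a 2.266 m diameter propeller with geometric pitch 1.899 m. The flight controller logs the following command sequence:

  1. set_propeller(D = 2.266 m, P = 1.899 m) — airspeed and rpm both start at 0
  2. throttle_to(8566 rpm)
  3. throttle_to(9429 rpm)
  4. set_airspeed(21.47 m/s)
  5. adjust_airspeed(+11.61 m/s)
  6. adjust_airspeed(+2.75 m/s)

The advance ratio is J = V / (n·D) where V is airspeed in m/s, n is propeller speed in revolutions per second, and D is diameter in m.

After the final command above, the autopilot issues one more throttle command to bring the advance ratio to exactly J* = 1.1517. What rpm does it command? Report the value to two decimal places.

rpm = 823.76

set_propeller: D = 2.266 m, P = 1.899 m (p = P/D = 0.838041); state ← (V=0, rpm=0)
throttle_to(8566): rpm ← 8566
throttle_to(9429): rpm ← 9429
set_airspeed(21.47): V ← 21.47 m/s
adjust_airspeed(+11.61): V ← 21.47 +11.61 = 33.08 m/s
adjust_airspeed(+2.75): V ← 33.08 +2.75 = 35.83 m/s
final state: V = 35.83 m/s, rpm = 9429 → n = rpm/60 = 157.150000 rev/s
target J* = 1.1517; solve J* = V/(n·D) for n: n = V/(J*·D) = 35.83/(1.1517 × 2.266) = 13.729273 rev/s
rpm = 60·n = 823.756370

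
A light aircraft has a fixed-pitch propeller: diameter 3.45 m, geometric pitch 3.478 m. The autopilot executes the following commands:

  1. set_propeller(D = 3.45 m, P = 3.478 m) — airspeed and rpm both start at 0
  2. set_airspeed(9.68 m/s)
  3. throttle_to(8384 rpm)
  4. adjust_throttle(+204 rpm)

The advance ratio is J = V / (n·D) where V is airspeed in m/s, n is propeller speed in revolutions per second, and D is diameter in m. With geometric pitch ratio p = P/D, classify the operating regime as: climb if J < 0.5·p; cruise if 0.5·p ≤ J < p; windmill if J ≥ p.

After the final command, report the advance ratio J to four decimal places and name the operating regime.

J = 0.0196, regime = climb

set_propeller: D = 3.45 m, P = 3.478 m (p = P/D = 1.008116); state ← (V=0, rpm=0)
set_airspeed(9.68): V ← 9.68 m/s
throttle_to(8384): rpm ← 8384
adjust_throttle(+204): rpm ← 8384 +204 = 8588
final state: V = 9.68 m/s, rpm = 8588 → n = rpm/60 = 143.133333 rev/s
J = V / (n·D) = 9.68 / (143.133333 × 3.45) = 0.019603
regime bands: climb J<0.5041 | cruise [0.5041, 1.0081) | windmill J≥1.0081
J = 0.0196 → climb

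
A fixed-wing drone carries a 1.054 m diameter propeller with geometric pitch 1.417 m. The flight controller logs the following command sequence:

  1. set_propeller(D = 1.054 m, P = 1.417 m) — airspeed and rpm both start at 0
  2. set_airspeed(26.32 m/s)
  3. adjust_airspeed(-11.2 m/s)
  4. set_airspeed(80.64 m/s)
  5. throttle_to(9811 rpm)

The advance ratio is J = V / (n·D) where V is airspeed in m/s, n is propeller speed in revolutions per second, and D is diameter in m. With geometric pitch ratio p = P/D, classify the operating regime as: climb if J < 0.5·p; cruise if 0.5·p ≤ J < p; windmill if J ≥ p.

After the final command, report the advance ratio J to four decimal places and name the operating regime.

J = 0.4679, regime = climb

set_propeller: D = 1.054 m, P = 1.417 m (p = P/D = 1.344402); state ← (V=0, rpm=0)
set_airspeed(26.32): V ← 26.32 m/s
adjust_airspeed(-11.2): V ← 26.32 -11.2 = 15.12 m/s
set_airspeed(80.64): V ← 80.64 m/s
throttle_to(9811): rpm ← 9811
final state: V = 80.64 m/s, rpm = 9811 → n = rpm/60 = 163.516667 rev/s
J = V / (n·D) = 80.64 / (163.516667 × 1.054) = 0.467894
regime bands: climb J<0.6722 | cruise [0.6722, 1.3444) | windmill J≥1.3444
J = 0.4679 → climb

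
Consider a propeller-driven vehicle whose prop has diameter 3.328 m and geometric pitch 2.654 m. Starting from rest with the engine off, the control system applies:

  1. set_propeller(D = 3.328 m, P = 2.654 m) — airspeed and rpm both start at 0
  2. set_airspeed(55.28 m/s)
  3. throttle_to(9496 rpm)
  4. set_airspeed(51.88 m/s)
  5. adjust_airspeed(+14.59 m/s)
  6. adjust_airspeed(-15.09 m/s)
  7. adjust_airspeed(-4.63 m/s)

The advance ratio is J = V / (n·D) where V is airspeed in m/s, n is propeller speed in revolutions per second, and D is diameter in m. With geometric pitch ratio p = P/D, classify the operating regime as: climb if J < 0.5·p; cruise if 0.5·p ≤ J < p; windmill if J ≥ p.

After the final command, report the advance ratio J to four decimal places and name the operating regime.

J = 0.0888, regime = climb

set_propeller: D = 3.328 m, P = 2.654 m (p = P/D = 0.797476); state ← (V=0, rpm=0)
set_airspeed(55.28): V ← 55.28 m/s
throttle_to(9496): rpm ← 9496
set_airspeed(51.88): V ← 51.88 m/s
adjust_airspeed(+14.59): V ← 51.88 +14.59 = 66.47 m/s
adjust_airspeed(-15.09): V ← 66.47 -15.09 = 51.38 m/s
adjust_airspeed(-4.63): V ← 51.38 -4.63 = 46.75 m/s
final state: V = 46.75 m/s, rpm = 9496 → n = rpm/60 = 158.266667 rev/s
J = V / (n·D) = 46.75 / (158.266667 × 3.328) = 0.088758
regime bands: climb J<0.3987 | cruise [0.3987, 0.7975) | windmill J≥0.7975
J = 0.0888 → climb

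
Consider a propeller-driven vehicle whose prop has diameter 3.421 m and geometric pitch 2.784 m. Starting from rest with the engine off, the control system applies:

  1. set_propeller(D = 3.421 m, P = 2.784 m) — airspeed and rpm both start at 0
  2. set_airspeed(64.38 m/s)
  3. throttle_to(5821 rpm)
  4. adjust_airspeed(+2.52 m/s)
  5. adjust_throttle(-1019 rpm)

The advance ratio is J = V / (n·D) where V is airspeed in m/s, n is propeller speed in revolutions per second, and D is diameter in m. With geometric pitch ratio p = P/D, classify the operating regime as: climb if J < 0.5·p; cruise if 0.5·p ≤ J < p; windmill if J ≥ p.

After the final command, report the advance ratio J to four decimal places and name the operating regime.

J = 0.2443, regime = climb

set_propeller: D = 3.421 m, P = 2.784 m (p = P/D = 0.813797); state ← (V=0, rpm=0)
set_airspeed(64.38): V ← 64.38 m/s
throttle_to(5821): rpm ← 5821
adjust_airspeed(+2.52): V ← 64.38 +2.52 = 66.9 m/s
adjust_throttle(-1019): rpm ← 5821 -1019 = 4802
final state: V = 66.9 m/s, rpm = 4802 → n = rpm/60 = 80.033333 rev/s
J = V / (n·D) = 66.9 / (80.033333 × 3.421) = 0.244344
regime bands: climb J<0.4069 | cruise [0.4069, 0.8138) | windmill J≥0.8138
J = 0.2443 → climb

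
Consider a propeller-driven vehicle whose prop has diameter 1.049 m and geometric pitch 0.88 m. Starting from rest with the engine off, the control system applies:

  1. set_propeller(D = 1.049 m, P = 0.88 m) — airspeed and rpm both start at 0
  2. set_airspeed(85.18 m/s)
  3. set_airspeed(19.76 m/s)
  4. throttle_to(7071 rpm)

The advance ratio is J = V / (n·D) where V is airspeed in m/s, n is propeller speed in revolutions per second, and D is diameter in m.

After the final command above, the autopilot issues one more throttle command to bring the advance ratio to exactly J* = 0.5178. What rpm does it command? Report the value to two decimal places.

rpm = 2182.73

set_propeller: D = 1.049 m, P = 0.88 m (p = P/D = 0.838894); state ← (V=0, rpm=0)
set_airspeed(85.18): V ← 85.18 m/s
set_airspeed(19.76): V ← 19.76 m/s
throttle_to(7071): rpm ← 7071
final state: V = 19.76 m/s, rpm = 7071 → n = rpm/60 = 117.850000 rev/s
target J* = 0.5178; solve J* = V/(n·D) for n: n = V/(J*·D) = 19.76/(0.5178 × 1.049) = 36.378887 rev/s
rpm = 60·n = 2182.733211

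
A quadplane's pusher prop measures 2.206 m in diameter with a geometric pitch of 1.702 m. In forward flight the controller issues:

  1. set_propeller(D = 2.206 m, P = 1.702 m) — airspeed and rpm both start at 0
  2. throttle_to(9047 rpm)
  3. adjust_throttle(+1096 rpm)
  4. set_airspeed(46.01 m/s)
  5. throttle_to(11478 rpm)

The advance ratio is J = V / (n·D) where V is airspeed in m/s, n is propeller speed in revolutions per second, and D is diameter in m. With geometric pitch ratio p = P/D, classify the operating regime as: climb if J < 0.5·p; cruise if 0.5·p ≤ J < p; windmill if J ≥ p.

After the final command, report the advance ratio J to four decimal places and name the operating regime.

J = 0.1090, regime = climb

set_propeller: D = 2.206 m, P = 1.702 m (p = P/D = 0.771532); state ← (V=0, rpm=0)
throttle_to(9047): rpm ← 9047
adjust_throttle(+1096): rpm ← 9047 +1096 = 10143
set_airspeed(46.01): V ← 46.01 m/s
throttle_to(11478): rpm ← 11478
final state: V = 46.01 m/s, rpm = 11478 → n = rpm/60 = 191.300000 rev/s
J = V / (n·D) = 46.01 / (191.300000 × 2.206) = 0.109026
regime bands: climb J<0.3858 | cruise [0.3858, 0.7715) | windmill J≥0.7715
J = 0.1090 → climb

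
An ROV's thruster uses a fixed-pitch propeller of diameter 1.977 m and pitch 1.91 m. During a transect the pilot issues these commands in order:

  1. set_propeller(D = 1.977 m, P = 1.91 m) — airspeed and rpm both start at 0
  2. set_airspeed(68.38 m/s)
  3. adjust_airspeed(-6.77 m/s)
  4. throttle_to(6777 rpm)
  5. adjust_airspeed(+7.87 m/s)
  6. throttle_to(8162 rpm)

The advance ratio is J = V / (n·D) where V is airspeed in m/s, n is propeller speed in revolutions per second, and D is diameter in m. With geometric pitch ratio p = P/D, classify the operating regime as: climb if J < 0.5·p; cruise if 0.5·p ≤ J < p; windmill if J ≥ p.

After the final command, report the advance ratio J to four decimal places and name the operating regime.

J = 0.2583, regime = climb

set_propeller: D = 1.977 m, P = 1.91 m (p = P/D = 0.966110); state ← (V=0, rpm=0)
set_airspeed(68.38): V ← 68.38 m/s
adjust_airspeed(-6.77): V ← 68.38 -6.77 = 61.61 m/s
throttle_to(6777): rpm ← 6777
adjust_airspeed(+7.87): V ← 61.61 +7.87 = 69.48 m/s
throttle_to(8162): rpm ← 8162
final state: V = 69.48 m/s, rpm = 8162 → n = rpm/60 = 136.033333 rev/s
J = V / (n·D) = 69.48 / (136.033333 × 1.977) = 0.258350
regime bands: climb J<0.4831 | cruise [0.4831, 0.9661) | windmill J≥0.9661
J = 0.2583 → climb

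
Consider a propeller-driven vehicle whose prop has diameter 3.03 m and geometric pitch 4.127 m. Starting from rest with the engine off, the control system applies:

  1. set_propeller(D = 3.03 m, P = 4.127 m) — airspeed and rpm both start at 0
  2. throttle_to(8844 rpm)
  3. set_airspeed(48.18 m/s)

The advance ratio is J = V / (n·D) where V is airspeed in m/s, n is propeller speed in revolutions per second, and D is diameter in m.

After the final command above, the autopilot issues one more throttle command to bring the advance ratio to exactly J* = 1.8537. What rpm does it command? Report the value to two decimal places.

rpm = 514.68

set_propeller: D = 3.03 m, P = 4.127 m (p = P/D = 1.362046); state ← (V=0, rpm=0)
throttle_to(8844): rpm ← 8844
set_airspeed(48.18): V ← 48.18 m/s
final state: V = 48.18 m/s, rpm = 8844 → n = rpm/60 = 147.400000 rev/s
target J* = 1.8537; solve J* = V/(n·D) for n: n = V/(J*·D) = 48.18/(1.8537 × 3.03) = 8.577974 rev/s
rpm = 60·n = 514.678430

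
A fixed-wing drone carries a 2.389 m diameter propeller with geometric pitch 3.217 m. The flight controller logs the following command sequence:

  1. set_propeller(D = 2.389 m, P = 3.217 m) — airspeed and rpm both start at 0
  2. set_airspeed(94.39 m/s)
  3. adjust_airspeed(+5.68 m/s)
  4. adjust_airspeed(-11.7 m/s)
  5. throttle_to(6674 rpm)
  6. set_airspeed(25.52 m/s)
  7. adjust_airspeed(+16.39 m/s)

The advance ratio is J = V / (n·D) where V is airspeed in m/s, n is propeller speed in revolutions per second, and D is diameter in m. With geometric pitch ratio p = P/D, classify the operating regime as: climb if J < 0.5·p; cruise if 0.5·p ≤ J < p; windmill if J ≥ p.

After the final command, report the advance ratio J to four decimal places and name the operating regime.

J = 0.1577, regime = climb

set_propeller: D = 2.389 m, P = 3.217 m (p = P/D = 1.346589); state ← (V=0, rpm=0)
set_airspeed(94.39): V ← 94.39 m/s
adjust_airspeed(+5.68): V ← 94.39 +5.68 = 100.07 m/s
adjust_airspeed(-11.7): V ← 100.07 -11.7 = 88.37 m/s
throttle_to(6674): rpm ← 6674
set_airspeed(25.52): V ← 25.52 m/s
adjust_airspeed(+16.39): V ← 25.52 +16.39 = 41.91 m/s
final state: V = 41.91 m/s, rpm = 6674 → n = rpm/60 = 111.233333 rev/s
J = V / (n·D) = 41.91 / (111.233333 × 2.389) = 0.157713
regime bands: climb J<0.6733 | cruise [0.6733, 1.3466) | windmill J≥1.3466
J = 0.1577 → climb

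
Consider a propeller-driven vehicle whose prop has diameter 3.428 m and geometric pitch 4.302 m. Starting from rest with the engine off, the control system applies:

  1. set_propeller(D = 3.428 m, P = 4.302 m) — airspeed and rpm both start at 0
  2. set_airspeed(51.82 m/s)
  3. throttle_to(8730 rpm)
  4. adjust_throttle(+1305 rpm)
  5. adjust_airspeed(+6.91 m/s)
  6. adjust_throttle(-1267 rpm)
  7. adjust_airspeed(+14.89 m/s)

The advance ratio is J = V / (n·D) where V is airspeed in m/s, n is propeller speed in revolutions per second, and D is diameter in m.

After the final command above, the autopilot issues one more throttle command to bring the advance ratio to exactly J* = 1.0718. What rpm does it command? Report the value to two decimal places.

rpm = 1202.24

set_propeller: D = 3.428 m, P = 4.302 m (p = P/D = 1.254959); state ← (V=0, rpm=0)
set_airspeed(51.82): V ← 51.82 m/s
throttle_to(8730): rpm ← 8730
adjust_throttle(+1305): rpm ← 8730 +1305 = 10035
adjust_airspeed(+6.91): V ← 51.82 +6.91 = 58.73 m/s
adjust_throttle(-1267): rpm ← 10035 -1267 = 8768
adjust_airspeed(+14.89): V ← 58.73 +14.89 = 73.62 m/s
final state: V = 73.62 m/s, rpm = 8768 → n = rpm/60 = 146.133333 rev/s
target J* = 1.0718; solve J* = V/(n·D) for n: n = V/(J*·D) = 73.62/(1.0718 × 3.428) = 20.037394 rev/s
rpm = 60·n = 1202.243666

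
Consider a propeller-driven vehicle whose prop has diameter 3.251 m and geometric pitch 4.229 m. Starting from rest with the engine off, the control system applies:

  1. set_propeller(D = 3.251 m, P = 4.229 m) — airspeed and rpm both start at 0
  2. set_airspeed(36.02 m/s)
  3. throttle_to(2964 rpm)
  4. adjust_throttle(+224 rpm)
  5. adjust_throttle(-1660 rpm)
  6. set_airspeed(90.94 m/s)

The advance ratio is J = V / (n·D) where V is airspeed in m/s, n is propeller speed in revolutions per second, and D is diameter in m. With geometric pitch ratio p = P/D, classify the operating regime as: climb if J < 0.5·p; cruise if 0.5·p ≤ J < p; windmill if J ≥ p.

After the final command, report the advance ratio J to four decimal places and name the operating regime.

J = 1.0984, regime = cruise

set_propeller: D = 3.251 m, P = 4.229 m (p = P/D = 1.300831); state ← (V=0, rpm=0)
set_airspeed(36.02): V ← 36.02 m/s
throttle_to(2964): rpm ← 2964
adjust_throttle(+224): rpm ← 2964 +224 = 3188
adjust_throttle(-1660): rpm ← 3188 -1660 = 1528
set_airspeed(90.94): V ← 90.94 m/s
final state: V = 90.94 m/s, rpm = 1528 → n = rpm/60 = 25.466667 rev/s
J = V / (n·D) = 90.94 / (25.466667 × 3.251) = 1.098414
regime bands: climb J<0.6504 | cruise [0.6504, 1.3008) | windmill J≥1.3008
J = 1.0984 → cruise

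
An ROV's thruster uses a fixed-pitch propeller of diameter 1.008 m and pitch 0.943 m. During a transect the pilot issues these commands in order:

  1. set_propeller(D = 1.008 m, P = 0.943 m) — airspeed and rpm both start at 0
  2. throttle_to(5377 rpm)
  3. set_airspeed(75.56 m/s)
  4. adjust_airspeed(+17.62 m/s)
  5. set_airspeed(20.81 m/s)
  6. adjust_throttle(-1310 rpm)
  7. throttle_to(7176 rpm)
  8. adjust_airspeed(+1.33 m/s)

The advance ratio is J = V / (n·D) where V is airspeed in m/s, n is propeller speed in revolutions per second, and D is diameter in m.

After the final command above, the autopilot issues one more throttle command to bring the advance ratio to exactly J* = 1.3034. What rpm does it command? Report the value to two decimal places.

rpm = 1011.09

set_propeller: D = 1.008 m, P = 0.943 m (p = P/D = 0.935516); state ← (V=0, rpm=0)
throttle_to(5377): rpm ← 5377
set_airspeed(75.56): V ← 75.56 m/s
adjust_airspeed(+17.62): V ← 75.56 +17.62 = 93.18 m/s
set_airspeed(20.81): V ← 20.81 m/s
adjust_throttle(-1310): rpm ← 5377 -1310 = 4067
throttle_to(7176): rpm ← 7176
adjust_airspeed(+1.33): V ← 20.81 +1.33 = 22.14 m/s
final state: V = 22.14 m/s, rpm = 7176 → n = rpm/60 = 119.600000 rev/s
target J* = 1.3034; solve J* = V/(n·D) for n: n = V/(J*·D) = 22.14/(1.3034 × 1.008) = 16.851531 rev/s
rpm = 60·n = 1011.091870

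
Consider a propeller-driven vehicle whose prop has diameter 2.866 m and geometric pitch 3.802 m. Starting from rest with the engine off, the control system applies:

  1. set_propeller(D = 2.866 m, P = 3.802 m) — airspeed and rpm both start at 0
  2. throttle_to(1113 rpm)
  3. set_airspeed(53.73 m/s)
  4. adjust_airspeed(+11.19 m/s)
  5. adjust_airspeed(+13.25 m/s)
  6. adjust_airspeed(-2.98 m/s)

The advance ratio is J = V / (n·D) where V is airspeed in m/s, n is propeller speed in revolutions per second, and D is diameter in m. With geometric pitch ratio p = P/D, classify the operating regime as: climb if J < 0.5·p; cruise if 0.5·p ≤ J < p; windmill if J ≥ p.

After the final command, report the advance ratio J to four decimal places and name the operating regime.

J = 1.4143, regime = windmill

set_propeller: D = 2.866 m, P = 3.802 m (p = P/D = 1.326588); state ← (V=0, rpm=0)
throttle_to(1113): rpm ← 1113
set_airspeed(53.73): V ← 53.73 m/s
adjust_airspeed(+11.19): V ← 53.73 +11.19 = 64.92 m/s
adjust_airspeed(+13.25): V ← 64.92 +13.25 = 78.17 m/s
adjust_airspeed(-2.98): V ← 78.17 -2.98 = 75.19 m/s
final state: V = 75.19 m/s, rpm = 1113 → n = rpm/60 = 18.550000 rev/s
J = V / (n·D) = 75.19 / (18.550000 × 2.866) = 1.414295
regime bands: climb J<0.6633 | cruise [0.6633, 1.3266) | windmill J≥1.3266
J = 1.4143 → windmill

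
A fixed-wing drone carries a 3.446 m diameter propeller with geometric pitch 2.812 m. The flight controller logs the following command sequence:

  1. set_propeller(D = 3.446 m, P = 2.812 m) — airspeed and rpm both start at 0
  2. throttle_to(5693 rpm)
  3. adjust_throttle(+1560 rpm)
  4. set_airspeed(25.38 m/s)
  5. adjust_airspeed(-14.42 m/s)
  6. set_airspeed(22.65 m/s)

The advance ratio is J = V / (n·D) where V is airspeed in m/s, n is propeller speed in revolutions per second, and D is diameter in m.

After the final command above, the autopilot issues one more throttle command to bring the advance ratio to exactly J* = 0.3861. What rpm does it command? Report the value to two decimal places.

rpm = 1021.42

set_propeller: D = 3.446 m, P = 2.812 m (p = P/D = 0.816019); state ← (V=0, rpm=0)
throttle_to(5693): rpm ← 5693
adjust_throttle(+1560): rpm ← 5693 +1560 = 7253
set_airspeed(25.38): V ← 25.38 m/s
adjust_airspeed(-14.42): V ← 25.38 -14.42 = 10.96 m/s
set_airspeed(22.65): V ← 22.65 m/s
final state: V = 22.65 m/s, rpm = 7253 → n = rpm/60 = 120.883333 rev/s
target J* = 0.3861; solve J* = V/(n·D) for n: n = V/(J*·D) = 22.65/(0.3861 × 3.446) = 17.023668 rev/s
rpm = 60·n = 1021.420058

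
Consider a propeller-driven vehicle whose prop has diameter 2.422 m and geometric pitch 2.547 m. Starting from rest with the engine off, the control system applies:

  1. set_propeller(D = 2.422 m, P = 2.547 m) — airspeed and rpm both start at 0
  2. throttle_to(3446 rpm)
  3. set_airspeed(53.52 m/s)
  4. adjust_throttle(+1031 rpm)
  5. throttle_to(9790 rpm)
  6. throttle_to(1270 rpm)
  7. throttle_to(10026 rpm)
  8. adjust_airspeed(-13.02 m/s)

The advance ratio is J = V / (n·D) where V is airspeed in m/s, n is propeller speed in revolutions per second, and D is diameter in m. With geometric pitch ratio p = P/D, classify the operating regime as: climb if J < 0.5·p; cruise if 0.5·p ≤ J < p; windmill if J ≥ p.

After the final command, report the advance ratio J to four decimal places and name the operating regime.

set_propeller: D = 2.422 m, P = 2.547 m (p = P/D = 1.051610); state ← (V=0, rpm=0)
throttle_to(3446): rpm ← 3446
set_airspeed(53.52): V ← 53.52 m/s
adjust_throttle(+1031): rpm ← 3446 +1031 = 4477
throttle_to(9790): rpm ← 9790
throttle_to(1270): rpm ← 1270
throttle_to(10026): rpm ← 10026
adjust_airspeed(-13.02): V ← 53.52 -13.02 = 40.5 m/s
final state: V = 40.5 m/s, rpm = 10026 → n = rpm/60 = 167.100000 rev/s
J = V / (n·D) = 40.5 / (167.100000 × 2.422) = 0.100070
regime bands: climb J<0.5258 | cruise [0.5258, 1.0516) | windmill J≥1.0516
J = 0.1001 → climb

J = 0.1001, regime = climb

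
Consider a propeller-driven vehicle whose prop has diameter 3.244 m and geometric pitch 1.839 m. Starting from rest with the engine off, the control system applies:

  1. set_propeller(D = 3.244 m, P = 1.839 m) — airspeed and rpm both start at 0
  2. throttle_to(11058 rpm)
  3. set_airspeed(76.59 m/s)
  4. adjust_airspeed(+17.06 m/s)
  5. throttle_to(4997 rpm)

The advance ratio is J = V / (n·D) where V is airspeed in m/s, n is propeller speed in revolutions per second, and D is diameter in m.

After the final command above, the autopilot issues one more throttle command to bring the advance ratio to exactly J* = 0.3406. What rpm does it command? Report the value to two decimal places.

set_propeller: D = 3.244 m, P = 1.839 m (p = P/D = 0.566893); state ← (V=0, rpm=0)
throttle_to(11058): rpm ← 11058
set_airspeed(76.59): V ← 76.59 m/s
adjust_airspeed(+17.06): V ← 76.59 +17.06 = 93.65 m/s
throttle_to(4997): rpm ← 4997
final state: V = 93.65 m/s, rpm = 4997 → n = rpm/60 = 83.283333 rev/s
target J* = 0.3406; solve J* = V/(n·D) for n: n = V/(J*·D) = 93.65/(0.3406 × 3.244) = 84.758311 rev/s
rpm = 60·n = 5085.498645

rpm = 5085.50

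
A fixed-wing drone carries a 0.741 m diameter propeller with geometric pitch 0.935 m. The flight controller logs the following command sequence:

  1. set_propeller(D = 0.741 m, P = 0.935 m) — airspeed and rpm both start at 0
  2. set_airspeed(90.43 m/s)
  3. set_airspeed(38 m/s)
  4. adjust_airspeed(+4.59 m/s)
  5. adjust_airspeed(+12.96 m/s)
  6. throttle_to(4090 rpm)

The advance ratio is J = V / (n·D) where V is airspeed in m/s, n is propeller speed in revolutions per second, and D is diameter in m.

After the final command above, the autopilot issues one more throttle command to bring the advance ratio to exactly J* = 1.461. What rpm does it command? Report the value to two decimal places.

set_propeller: D = 0.741 m, P = 0.935 m (p = P/D = 1.261808); state ← (V=0, rpm=0)
set_airspeed(90.43): V ← 90.43 m/s
set_airspeed(38): V ← 38 m/s
adjust_airspeed(+4.59): V ← 38 +4.59 = 42.59 m/s
adjust_airspeed(+12.96): V ← 42.59 +12.96 = 55.55 m/s
throttle_to(4090): rpm ← 4090
final state: V = 55.55 m/s, rpm = 4090 → n = rpm/60 = 68.166667 rev/s
target J* = 1.461; solve J* = V/(n·D) for n: n = V/(J*·D) = 55.55/(1.461 × 0.741) = 51.311610 rev/s
rpm = 60·n = 3078.696584

rpm = 3078.70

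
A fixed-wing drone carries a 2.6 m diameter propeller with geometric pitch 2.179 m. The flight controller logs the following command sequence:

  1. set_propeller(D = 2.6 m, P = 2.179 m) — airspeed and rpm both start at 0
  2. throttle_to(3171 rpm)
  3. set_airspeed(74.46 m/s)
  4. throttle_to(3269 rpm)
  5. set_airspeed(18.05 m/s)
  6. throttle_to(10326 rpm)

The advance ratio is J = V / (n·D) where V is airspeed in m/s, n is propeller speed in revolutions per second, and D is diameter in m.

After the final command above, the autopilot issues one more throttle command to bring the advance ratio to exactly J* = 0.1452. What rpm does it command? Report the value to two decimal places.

set_propeller: D = 2.6 m, P = 2.179 m (p = P/D = 0.838077); state ← (V=0, rpm=0)
throttle_to(3171): rpm ← 3171
set_airspeed(74.46): V ← 74.46 m/s
throttle_to(3269): rpm ← 3269
set_airspeed(18.05): V ← 18.05 m/s
throttle_to(10326): rpm ← 10326
final state: V = 18.05 m/s, rpm = 10326 → n = rpm/60 = 172.100000 rev/s
target J* = 0.1452; solve J* = V/(n·D) for n: n = V/(J*·D) = 18.05/(0.1452 × 2.6) = 47.812036 rev/s
rpm = 60·n = 2868.722187

rpm = 2868.72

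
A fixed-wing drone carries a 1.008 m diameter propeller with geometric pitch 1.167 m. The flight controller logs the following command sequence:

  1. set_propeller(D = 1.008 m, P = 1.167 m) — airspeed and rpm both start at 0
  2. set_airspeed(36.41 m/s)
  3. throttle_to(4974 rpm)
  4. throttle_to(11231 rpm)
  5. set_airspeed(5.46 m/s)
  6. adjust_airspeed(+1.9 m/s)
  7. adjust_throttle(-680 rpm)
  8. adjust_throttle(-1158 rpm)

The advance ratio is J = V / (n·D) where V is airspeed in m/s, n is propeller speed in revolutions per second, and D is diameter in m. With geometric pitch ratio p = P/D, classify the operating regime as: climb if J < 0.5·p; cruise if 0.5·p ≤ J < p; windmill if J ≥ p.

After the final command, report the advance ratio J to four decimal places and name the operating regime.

set_propeller: D = 1.008 m, P = 1.167 m (p = P/D = 1.157738); state ← (V=0, rpm=0)
set_airspeed(36.41): V ← 36.41 m/s
throttle_to(4974): rpm ← 4974
throttle_to(11231): rpm ← 11231
set_airspeed(5.46): V ← 5.46 m/s
adjust_airspeed(+1.9): V ← 5.46 +1.9 = 7.36 m/s
adjust_throttle(-680): rpm ← 11231 -680 = 10551
adjust_throttle(-1158): rpm ← 10551 -1158 = 9393
final state: V = 7.36 m/s, rpm = 9393 → n = rpm/60 = 156.550000 rev/s
J = V / (n·D) = 7.36 / (156.550000 × 1.008) = 0.046641
regime bands: climb J<0.5789 | cruise [0.5789, 1.1577) | windmill J≥1.1577
J = 0.0466 → climb

J = 0.0466, regime = climb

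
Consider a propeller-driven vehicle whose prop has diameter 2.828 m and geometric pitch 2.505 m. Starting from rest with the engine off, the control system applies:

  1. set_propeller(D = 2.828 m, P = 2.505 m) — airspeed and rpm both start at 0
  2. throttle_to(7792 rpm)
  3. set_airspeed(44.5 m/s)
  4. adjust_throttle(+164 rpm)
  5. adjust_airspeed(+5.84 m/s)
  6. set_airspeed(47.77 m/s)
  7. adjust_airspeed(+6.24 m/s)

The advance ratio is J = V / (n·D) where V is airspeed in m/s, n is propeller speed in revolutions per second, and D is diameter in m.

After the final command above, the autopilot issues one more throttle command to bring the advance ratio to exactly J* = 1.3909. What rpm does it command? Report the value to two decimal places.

rpm = 823.85

set_propeller: D = 2.828 m, P = 2.505 m (p = P/D = 0.885785); state ← (V=0, rpm=0)
throttle_to(7792): rpm ← 7792
set_airspeed(44.5): V ← 44.5 m/s
adjust_throttle(+164): rpm ← 7792 +164 = 7956
adjust_airspeed(+5.84): V ← 44.5 +5.84 = 50.34 m/s
set_airspeed(47.77): V ← 47.77 m/s
adjust_airspeed(+6.24): V ← 47.77 +6.24 = 54.01 m/s
final state: V = 54.01 m/s, rpm = 7956 → n = rpm/60 = 132.600000 rev/s
target J* = 1.3909; solve J* = V/(n·D) for n: n = V/(J*·D) = 54.01/(1.3909 × 2.828) = 13.730896 rev/s
rpm = 60·n = 823.853736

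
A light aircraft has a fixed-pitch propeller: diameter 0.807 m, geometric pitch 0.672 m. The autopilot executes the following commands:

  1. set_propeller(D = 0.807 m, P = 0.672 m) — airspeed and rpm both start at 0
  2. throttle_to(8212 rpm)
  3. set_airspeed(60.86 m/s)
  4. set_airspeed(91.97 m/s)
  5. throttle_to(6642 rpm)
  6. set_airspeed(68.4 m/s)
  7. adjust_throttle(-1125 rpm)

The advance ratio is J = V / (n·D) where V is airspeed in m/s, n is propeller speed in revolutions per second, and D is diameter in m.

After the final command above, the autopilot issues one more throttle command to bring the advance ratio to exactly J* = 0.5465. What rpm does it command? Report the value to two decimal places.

rpm = 9305.58

set_propeller: D = 0.807 m, P = 0.672 m (p = P/D = 0.832714); state ← (V=0, rpm=0)
throttle_to(8212): rpm ← 8212
set_airspeed(60.86): V ← 60.86 m/s
set_airspeed(91.97): V ← 91.97 m/s
throttle_to(6642): rpm ← 6642
set_airspeed(68.4): V ← 68.4 m/s
adjust_throttle(-1125): rpm ← 6642 -1125 = 5517
final state: V = 68.4 m/s, rpm = 5517 → n = rpm/60 = 91.950000 rev/s
target J* = 0.5465; solve J* = V/(n·D) for n: n = V/(J*·D) = 68.4/(0.5465 × 0.807) = 155.093073 rev/s
rpm = 60·n = 9305.584371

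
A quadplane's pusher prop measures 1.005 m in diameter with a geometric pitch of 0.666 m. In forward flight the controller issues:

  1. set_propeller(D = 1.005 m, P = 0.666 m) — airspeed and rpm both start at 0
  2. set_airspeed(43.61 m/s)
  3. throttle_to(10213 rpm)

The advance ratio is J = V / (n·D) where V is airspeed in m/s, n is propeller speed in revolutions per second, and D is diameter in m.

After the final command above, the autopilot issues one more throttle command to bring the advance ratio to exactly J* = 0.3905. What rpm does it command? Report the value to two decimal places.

set_propeller: D = 1.005 m, P = 0.666 m (p = P/D = 0.662687); state ← (V=0, rpm=0)
set_airspeed(43.61): V ← 43.61 m/s
throttle_to(10213): rpm ← 10213
final state: V = 43.61 m/s, rpm = 10213 → n = rpm/60 = 170.216667 rev/s
target J* = 0.3905; solve J* = V/(n·D) for n: n = V/(J*·D) = 43.61/(0.3905 × 1.005) = 111.121728 rev/s
rpm = 60·n = 6667.303686

rpm = 6667.30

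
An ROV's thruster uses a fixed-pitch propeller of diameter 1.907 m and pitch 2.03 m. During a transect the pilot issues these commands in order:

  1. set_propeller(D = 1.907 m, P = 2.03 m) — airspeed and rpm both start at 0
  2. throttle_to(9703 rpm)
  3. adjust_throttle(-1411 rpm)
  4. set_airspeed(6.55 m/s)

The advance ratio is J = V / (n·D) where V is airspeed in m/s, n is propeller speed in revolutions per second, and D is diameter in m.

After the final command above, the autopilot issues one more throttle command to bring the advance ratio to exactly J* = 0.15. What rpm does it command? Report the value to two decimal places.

set_propeller: D = 1.907 m, P = 2.03 m (p = P/D = 1.064499); state ← (V=0, rpm=0)
throttle_to(9703): rpm ← 9703
adjust_throttle(-1411): rpm ← 9703 -1411 = 8292
set_airspeed(6.55): V ← 6.55 m/s
final state: V = 6.55 m/s, rpm = 8292 → n = rpm/60 = 138.200000 rev/s
target J* = 0.15; solve J* = V/(n·D) for n: n = V/(J*·D) = 6.55/(0.15 × 1.907) = 22.898095 rev/s
rpm = 60·n = 1373.885684

rpm = 1373.89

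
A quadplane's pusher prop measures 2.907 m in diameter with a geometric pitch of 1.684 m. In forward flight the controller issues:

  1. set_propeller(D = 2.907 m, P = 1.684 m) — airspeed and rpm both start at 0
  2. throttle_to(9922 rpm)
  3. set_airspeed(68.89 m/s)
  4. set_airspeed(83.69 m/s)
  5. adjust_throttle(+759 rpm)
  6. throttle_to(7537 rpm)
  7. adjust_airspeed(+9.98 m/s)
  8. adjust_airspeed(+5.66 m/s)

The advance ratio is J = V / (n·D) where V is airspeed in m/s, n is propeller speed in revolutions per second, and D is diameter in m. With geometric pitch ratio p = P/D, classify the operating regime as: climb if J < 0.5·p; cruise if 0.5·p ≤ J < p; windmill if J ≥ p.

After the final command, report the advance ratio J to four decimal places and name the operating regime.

J = 0.2720, regime = climb

set_propeller: D = 2.907 m, P = 1.684 m (p = P/D = 0.579291); state ← (V=0, rpm=0)
throttle_to(9922): rpm ← 9922
set_airspeed(68.89): V ← 68.89 m/s
set_airspeed(83.69): V ← 83.69 m/s
adjust_throttle(+759): rpm ← 9922 +759 = 10681
throttle_to(7537): rpm ← 7537
adjust_airspeed(+9.98): V ← 83.69 +9.98 = 93.67 m/s
adjust_airspeed(+5.66): V ← 93.67 +5.66 = 99.33 m/s
final state: V = 99.33 m/s, rpm = 7537 → n = rpm/60 = 125.616667 rev/s
J = V / (n·D) = 99.33 / (125.616667 × 2.907) = 0.272012
regime bands: climb J<0.2896 | cruise [0.2896, 0.5793) | windmill J≥0.5793
J = 0.2720 → climb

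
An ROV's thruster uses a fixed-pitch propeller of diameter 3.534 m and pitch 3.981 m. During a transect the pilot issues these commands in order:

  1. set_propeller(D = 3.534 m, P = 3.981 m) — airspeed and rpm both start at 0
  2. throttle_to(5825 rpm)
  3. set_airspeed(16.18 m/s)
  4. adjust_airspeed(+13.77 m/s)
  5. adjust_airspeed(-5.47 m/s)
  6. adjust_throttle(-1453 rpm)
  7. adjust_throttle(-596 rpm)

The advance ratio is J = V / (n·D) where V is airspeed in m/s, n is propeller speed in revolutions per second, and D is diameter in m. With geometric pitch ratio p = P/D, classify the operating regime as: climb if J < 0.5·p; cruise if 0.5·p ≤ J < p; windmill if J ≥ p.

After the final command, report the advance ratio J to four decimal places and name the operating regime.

J = 0.1101, regime = climb

set_propeller: D = 3.534 m, P = 3.981 m (p = P/D = 1.126486); state ← (V=0, rpm=0)
throttle_to(5825): rpm ← 5825
set_airspeed(16.18): V ← 16.18 m/s
adjust_airspeed(+13.77): V ← 16.18 +13.77 = 29.95 m/s
adjust_airspeed(-5.47): V ← 29.95 -5.47 = 24.48 m/s
adjust_throttle(-1453): rpm ← 5825 -1453 = 4372
adjust_throttle(-596): rpm ← 4372 -596 = 3776
final state: V = 24.48 m/s, rpm = 3776 → n = rpm/60 = 62.933333 rev/s
J = V / (n·D) = 24.48 / (62.933333 × 3.534) = 0.110069
regime bands: climb J<0.5632 | cruise [0.5632, 1.1265) | windmill J≥1.1265
J = 0.1101 → climb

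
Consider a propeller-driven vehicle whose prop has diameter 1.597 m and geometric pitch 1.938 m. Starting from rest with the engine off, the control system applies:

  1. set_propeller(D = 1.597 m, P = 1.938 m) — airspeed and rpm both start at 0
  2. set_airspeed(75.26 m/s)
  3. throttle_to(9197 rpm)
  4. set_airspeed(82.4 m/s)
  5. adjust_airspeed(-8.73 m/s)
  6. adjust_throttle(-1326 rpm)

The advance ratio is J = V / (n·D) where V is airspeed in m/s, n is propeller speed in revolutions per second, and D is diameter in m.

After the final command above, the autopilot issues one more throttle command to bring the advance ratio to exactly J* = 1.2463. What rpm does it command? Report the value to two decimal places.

rpm = 2220.83

set_propeller: D = 1.597 m, P = 1.938 m (p = P/D = 1.213525); state ← (V=0, rpm=0)
set_airspeed(75.26): V ← 75.26 m/s
throttle_to(9197): rpm ← 9197
set_airspeed(82.4): V ← 82.4 m/s
adjust_airspeed(-8.73): V ← 82.4 -8.73 = 73.67 m/s
adjust_throttle(-1326): rpm ← 9197 -1326 = 7871
final state: V = 73.67 m/s, rpm = 7871 → n = rpm/60 = 131.183333 rev/s
target J* = 1.2463; solve J* = V/(n·D) for n: n = V/(J*·D) = 73.67/(1.2463 × 1.597) = 37.013756 rev/s
rpm = 60·n = 2220.825365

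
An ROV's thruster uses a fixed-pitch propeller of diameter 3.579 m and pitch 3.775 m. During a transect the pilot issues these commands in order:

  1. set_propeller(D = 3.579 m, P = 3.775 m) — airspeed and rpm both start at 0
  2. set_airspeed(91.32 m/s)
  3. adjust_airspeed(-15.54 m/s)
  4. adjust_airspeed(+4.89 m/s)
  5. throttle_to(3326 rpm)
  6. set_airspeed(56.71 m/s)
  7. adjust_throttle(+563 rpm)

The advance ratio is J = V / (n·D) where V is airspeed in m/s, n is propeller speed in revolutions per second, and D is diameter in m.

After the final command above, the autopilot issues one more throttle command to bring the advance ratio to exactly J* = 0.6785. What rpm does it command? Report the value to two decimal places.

set_propeller: D = 3.579 m, P = 3.775 m (p = P/D = 1.054764); state ← (V=0, rpm=0)
set_airspeed(91.32): V ← 91.32 m/s
adjust_airspeed(-15.54): V ← 91.32 -15.54 = 75.78 m/s
adjust_airspeed(+4.89): V ← 75.78 +4.89 = 80.67 m/s
throttle_to(3326): rpm ← 3326
set_airspeed(56.71): V ← 56.71 m/s
adjust_throttle(+563): rpm ← 3326 +563 = 3889
final state: V = 56.71 m/s, rpm = 3889 → n = rpm/60 = 64.816667 rev/s
target J* = 0.6785; solve J* = V/(n·D) for n: n = V/(J*·D) = 56.71/(0.6785 × 3.579) = 23.353291 rev/s
rpm = 60·n = 1401.197479

rpm = 1401.20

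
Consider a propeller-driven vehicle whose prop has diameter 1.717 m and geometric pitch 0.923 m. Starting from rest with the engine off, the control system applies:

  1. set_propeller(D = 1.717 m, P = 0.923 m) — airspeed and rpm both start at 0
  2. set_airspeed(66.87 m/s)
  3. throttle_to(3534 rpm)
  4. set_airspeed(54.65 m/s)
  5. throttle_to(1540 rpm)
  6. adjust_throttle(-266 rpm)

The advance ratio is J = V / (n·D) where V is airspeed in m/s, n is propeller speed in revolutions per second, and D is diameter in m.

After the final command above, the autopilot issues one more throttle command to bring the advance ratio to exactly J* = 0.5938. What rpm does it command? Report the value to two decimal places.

set_propeller: D = 1.717 m, P = 0.923 m (p = P/D = 0.537566); state ← (V=0, rpm=0)
set_airspeed(66.87): V ← 66.87 m/s
throttle_to(3534): rpm ← 3534
set_airspeed(54.65): V ← 54.65 m/s
throttle_to(1540): rpm ← 1540
adjust_throttle(-266): rpm ← 1540 -266 = 1274
final state: V = 54.65 m/s, rpm = 1274 → n = rpm/60 = 21.233333 rev/s
target J* = 0.5938; solve J* = V/(n·D) for n: n = V/(J*·D) = 54.65/(0.5938 × 1.717) = 53.601838 rev/s
rpm = 60·n = 3216.110250

rpm = 3216.11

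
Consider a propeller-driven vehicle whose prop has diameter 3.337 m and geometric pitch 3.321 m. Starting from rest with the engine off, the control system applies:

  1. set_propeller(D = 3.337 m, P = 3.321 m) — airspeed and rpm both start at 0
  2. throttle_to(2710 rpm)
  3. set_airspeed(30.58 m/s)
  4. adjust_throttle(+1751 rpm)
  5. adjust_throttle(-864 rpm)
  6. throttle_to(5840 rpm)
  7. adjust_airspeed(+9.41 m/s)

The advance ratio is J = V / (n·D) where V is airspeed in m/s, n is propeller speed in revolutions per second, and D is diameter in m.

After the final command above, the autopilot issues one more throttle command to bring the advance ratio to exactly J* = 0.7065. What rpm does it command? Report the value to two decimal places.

set_propeller: D = 3.337 m, P = 3.321 m (p = P/D = 0.995205); state ← (V=0, rpm=0)
throttle_to(2710): rpm ← 2710
set_airspeed(30.58): V ← 30.58 m/s
adjust_throttle(+1751): rpm ← 2710 +1751 = 4461
adjust_throttle(-864): rpm ← 4461 -864 = 3597
throttle_to(5840): rpm ← 5840
adjust_airspeed(+9.41): V ← 30.58 +9.41 = 39.99 m/s
final state: V = 39.99 m/s, rpm = 5840 → n = rpm/60 = 97.333333 rev/s
target J* = 0.7065; solve J* = V/(n·D) for n: n = V/(J*·D) = 39.99/(0.7065 × 3.337) = 16.962233 rev/s
rpm = 60·n = 1017.733996

rpm = 1017.73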